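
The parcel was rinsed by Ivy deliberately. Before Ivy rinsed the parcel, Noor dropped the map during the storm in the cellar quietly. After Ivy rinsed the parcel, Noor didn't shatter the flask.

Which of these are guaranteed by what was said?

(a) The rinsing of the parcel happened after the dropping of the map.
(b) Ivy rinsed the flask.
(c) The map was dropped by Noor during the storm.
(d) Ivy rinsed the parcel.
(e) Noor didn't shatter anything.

(a) Entailed — the narrative places the dropping before the rinsing.
(b) Not entailed — Ivy rinsed the parcel, not the flask; the flask belongs to the shattering event.
(c) Entailed — this follows by dropping conjuncts from the dropping event's description.
(d) Entailed — this follows by dropping conjuncts from the rinsing event's description.
(e) Not entailed — the original only denies this specific event; Noor may have shattered something else.

(a), (c), (d)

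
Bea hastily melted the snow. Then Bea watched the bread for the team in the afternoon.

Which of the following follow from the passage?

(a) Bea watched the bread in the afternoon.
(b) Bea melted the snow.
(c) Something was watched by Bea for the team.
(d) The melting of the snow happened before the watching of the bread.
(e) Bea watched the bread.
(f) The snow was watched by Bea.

(a), (b), (c), (d), (e)

(a) Entailed — every conjunct here is already in the original watching event.
(b) Entailed — every conjunct here is already in the original melting event.
(c) Entailed — this follows by dropping conjuncts from the watching event's description.
(d) Entailed — the narrative places the melting before the watching.
(e) Entailed — dropping 'for the team', 'in the afternoon' leaves a sub-description the original still satisfies.
(f) Not entailed — Bea watched the bread, not the snow; the snow belongs to the melting event.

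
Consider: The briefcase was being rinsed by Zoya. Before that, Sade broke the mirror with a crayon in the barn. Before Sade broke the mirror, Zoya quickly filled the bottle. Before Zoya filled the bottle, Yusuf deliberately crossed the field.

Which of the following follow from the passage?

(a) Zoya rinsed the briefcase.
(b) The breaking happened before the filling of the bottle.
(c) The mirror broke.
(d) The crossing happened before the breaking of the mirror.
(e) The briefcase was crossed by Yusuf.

(a), (c), (d)

(a) Entailed — 'rinse' is an activity; 'was rinsing' entails that some rinsing happened, so 'rinsed' holds.
(b) Not entailed — the narrative places the filling before the breaking, not after.
(c) Entailed — 'Sade broke the mirror' is causative; it entails the inchoative 'the mirror broke'.
(d) Entailed — the narrative places the crossing before the breaking.
(e) Not entailed — Yusuf crossed the field, not the briefcase; the briefcase belongs to the rinsing event.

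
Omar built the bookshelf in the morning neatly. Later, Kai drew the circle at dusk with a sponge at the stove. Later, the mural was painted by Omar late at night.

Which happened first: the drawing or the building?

the building

The connectives place the building before the drawing.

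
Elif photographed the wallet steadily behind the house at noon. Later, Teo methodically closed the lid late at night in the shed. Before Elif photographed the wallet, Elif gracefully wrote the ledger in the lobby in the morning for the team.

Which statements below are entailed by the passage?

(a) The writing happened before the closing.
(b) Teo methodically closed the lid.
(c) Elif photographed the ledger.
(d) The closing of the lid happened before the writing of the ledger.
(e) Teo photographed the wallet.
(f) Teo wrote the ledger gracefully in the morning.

(a), (b)

(a) Entailed — the narrative places the writing before the closing.
(b) Entailed — every conjunct here is already in the original closing event.
(c) Not entailed — Elif photographed the wallet, not the ledger; the ledger belongs to the writing event.
(d) Not entailed — the narrative places the writing before the closing, not after.
(e) Not entailed — the passage has Elif photographing the wallet, not Teo.
(f) Not entailed — the passage has Elif writing the ledger, not Teo.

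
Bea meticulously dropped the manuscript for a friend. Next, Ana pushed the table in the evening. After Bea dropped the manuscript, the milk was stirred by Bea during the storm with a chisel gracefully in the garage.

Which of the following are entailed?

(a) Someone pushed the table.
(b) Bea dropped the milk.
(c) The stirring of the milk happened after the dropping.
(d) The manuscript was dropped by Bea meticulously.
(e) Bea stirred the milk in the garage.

(a) Entailed — dropping 'in the evening' and generalizing the agent leaves a sub-description the original still satisfies.
(b) Not entailed — Bea dropped the manuscript, not the milk; the milk belongs to the stirring event.
(c) Entailed — the narrative places the dropping before the stirring.
(d) Entailed — this follows by dropping conjuncts from the dropping event's description.
(e) Entailed — this follows by dropping conjuncts from the stirring event's description.

(a), (c), (d), (e)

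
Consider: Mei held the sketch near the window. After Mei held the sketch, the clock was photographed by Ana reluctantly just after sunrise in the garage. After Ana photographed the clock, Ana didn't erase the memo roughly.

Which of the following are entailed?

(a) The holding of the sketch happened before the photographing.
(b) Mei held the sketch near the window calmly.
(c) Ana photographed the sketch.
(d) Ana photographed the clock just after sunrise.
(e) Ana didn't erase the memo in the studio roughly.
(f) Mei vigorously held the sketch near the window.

(a) Entailed — the narrative places the holding before the photographing.
(b) Not entailed — 'calmly' adds information not in the original event.
(c) Not entailed — Ana photographed the clock, not the sketch; the sketch belongs to the holding event.
(d) Entailed — every conjunct here is already in the original photographing event.
(e) Entailed — under negation, adding a further restriction is entailed: if no such erasing event occurred, none occurred in the studio either.
(f) Not entailed — 'vigorously' adds information not in the original event.

(a), (d), (e)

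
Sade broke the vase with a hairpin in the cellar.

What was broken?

'the vase' marks the patient of the breaking event.

the vase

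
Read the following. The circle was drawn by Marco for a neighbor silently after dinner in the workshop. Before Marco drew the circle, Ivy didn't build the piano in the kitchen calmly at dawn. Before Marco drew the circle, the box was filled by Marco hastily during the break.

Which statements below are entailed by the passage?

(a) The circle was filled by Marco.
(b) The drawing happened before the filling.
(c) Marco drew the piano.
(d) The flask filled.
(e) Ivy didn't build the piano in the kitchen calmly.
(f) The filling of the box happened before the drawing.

(f)

(a) Not entailed — Marco filled the box, not the circle; the circle belongs to the drawing event.
(b) Not entailed — the narrative places the filling before the drawing, not after.
(c) Not entailed — Marco drew the circle, not the piano; the piano belongs to the building event.
(d) Not entailed — the box is what filled, not the flask.
(e) Not entailed — dropping 'at dawn' under negation is not valid — the original leaves open that Ivy built the piano some other way.
(f) Entailed — the narrative places the filling before the drawing.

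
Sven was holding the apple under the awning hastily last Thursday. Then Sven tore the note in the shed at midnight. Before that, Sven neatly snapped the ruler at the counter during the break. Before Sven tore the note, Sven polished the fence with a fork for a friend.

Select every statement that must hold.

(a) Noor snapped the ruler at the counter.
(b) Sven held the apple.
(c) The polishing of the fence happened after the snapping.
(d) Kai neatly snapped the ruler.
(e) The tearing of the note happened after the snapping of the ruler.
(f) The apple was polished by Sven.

(a) Not entailed — the passage has Sven snapping the ruler, not Noor.
(b) Entailed — 'hold' is an activity; 'was holding' entails that some holding happened, so 'held' holds.
(c) Not entailed — the narrative doesn't order the snapping relative to the polishing.
(d) Not entailed — the passage has Sven snapping the ruler, not Kai.
(e) Entailed — the narrative places the snapping before the tearing.
(f) Not entailed — Sven polished the fence, not the apple; the apple belongs to the holding event.

(b), (e)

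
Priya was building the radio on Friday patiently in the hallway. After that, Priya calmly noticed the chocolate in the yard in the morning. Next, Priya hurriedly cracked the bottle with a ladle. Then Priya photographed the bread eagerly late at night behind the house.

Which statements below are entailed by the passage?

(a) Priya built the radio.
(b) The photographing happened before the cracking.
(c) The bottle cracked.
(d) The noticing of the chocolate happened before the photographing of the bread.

(a) Not entailed — 'was building' is progressive on an accomplishment; it does not entail the completed 'built'.
(b) Not entailed — the narrative places the cracking before the photographing, not after.
(c) Entailed — 'Priya cracked the bottle' is causative; it entails the inchoative 'the bottle cracked'.
(d) Entailed — the narrative places the noticing before the photographing.

(c), (d)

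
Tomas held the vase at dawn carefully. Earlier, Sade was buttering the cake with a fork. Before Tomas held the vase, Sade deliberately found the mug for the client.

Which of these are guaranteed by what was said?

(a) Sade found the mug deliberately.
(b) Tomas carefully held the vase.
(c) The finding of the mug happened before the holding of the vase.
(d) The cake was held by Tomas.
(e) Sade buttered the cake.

(a), (b), (c)

(a) Entailed — every conjunct here is already in the original finding event.
(b) Entailed — the original entails any weakening of itself; this just drops 'at dawn'.
(c) Entailed — the narrative places the finding before the holding.
(d) Not entailed — Tomas held the vase, not the cake; the cake belongs to the buttering event.
(e) Not entailed — 'was buttering' is progressive on an accomplishment; it does not entail the completed 'buttered'.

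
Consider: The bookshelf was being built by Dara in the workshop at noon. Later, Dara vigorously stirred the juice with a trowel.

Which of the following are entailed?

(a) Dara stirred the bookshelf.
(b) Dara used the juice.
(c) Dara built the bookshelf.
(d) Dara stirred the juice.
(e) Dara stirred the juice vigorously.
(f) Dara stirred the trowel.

(d), (e)

(a) Not entailed — Dara stirred the juice, not the bookshelf; the bookshelf belongs to the building event.
(b) Not entailed — the juice is the patient, not an instrument — Dara used a trowel.
(c) Not entailed — 'was building' is progressive on an accomplishment; it does not entail the completed 'built'.
(d) Entailed — this follows by dropping conjuncts from the stirring event's description.
(e) Entailed — dropping 'with a trowel' leaves a sub-description the original still satisfies.
(f) Not entailed — the trowel is the instrument, not what was stirred.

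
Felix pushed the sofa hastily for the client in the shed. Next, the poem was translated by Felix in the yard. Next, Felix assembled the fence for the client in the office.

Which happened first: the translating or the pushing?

the pushing

The connectives place the pushing before the translating.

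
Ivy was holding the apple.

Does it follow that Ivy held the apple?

'hold' is atelic; if Ivy was holding the apple, then Ivy held the apple (for some time).

yes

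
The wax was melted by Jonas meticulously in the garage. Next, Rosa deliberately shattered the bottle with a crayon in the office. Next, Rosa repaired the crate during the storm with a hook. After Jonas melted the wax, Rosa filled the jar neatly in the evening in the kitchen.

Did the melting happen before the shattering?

yes

The narrative orders the melting before the shattering.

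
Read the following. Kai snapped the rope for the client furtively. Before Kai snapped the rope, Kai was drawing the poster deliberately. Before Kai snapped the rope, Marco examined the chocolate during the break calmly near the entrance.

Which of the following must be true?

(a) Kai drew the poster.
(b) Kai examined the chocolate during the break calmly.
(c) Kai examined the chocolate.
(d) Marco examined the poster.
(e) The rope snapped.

(e)

(a) Not entailed — 'was drawing' is progressive on an accomplishment; it does not entail the completed 'drew'.
(b) Not entailed — the passage has Marco examining the chocolate, not Kai.
(c) Not entailed — the passage has Marco examining the chocolate, not Kai.
(d) Not entailed — Marco examined the chocolate, not the poster; the poster belongs to the drawing event.
(e) Entailed — 'Kai snapped the rope' is causative; it entails the inchoative 'the rope snapped'.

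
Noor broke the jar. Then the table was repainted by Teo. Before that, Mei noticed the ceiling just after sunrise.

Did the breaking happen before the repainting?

The narrative orders the breaking before the repainting.

yes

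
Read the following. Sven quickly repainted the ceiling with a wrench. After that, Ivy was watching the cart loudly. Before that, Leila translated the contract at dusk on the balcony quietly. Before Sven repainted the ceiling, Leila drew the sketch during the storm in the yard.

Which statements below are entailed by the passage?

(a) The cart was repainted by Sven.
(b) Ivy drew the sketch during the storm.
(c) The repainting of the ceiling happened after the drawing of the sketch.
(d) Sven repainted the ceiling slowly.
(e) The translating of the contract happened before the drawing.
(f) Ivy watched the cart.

(c), (f)

(a) Not entailed — Sven repainted the ceiling, not the cart; the cart belongs to the watching event.
(b) Not entailed — the passage has Leila drawing the sketch, not Ivy.
(c) Entailed — the narrative places the drawing before the repainting.
(d) Not entailed — 'slowly' adds a manner not in (and inconsistent with) the original.
(e) Not entailed — the narrative doesn't order the translating relative to the drawing.
(f) Entailed — 'watch' is an activity; 'was watching' entails that some watching happened, so 'watched' holds.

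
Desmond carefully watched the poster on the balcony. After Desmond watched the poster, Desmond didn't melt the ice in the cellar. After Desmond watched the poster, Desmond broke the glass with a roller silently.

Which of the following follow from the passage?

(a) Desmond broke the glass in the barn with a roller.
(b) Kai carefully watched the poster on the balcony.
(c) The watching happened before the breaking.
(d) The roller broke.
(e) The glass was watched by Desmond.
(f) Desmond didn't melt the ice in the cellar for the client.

(a) Not entailed — 'in the barn' adds information not in the original event.
(b) Not entailed — the passage has Desmond watching the poster, not Kai.
(c) Entailed — the narrative places the watching before the breaking.
(d) Not entailed — the glass is what broke, not the roller.
(e) Not entailed — Desmond watched the poster, not the glass; the glass belongs to the breaking event.
(f) Entailed — under negation, adding a further restriction is entailed: if no such melting event occurred, none occurred for the client either.

(c), (f)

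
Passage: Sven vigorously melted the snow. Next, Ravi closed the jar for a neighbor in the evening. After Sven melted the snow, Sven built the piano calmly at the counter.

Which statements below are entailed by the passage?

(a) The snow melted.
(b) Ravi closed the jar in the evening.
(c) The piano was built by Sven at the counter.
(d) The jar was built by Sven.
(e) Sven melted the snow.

(a) Entailed — 'Sven melted the snow' is causative; it entails the inchoative 'the snow melted'.
(b) Entailed — dropping 'for a neighbor' leaves a sub-description the original still satisfies.
(c) Entailed — dropping 'calmly' leaves a sub-description the original still satisfies.
(d) Not entailed — Sven built the piano, not the jar; the jar belongs to the closing event.
(e) Entailed — the original entails any weakening of itself; this just drops 'vigorously'.

(a), (b), (c), (e)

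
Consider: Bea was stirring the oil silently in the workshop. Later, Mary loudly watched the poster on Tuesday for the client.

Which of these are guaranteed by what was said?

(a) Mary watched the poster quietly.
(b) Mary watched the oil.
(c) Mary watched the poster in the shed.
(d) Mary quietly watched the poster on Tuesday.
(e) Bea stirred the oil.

(a) Not entailed — 'quietly' adds a manner not in (and inconsistent with) the original.
(b) Not entailed — Mary watched the poster, not the oil; the oil belongs to the stirring event.
(c) Not entailed — 'in the shed' adds information not in the original event.
(d) Not entailed — 'quietly' adds a manner not in (and inconsistent with) the original.
(e) Entailed — 'stir' is an activity; 'was stirring' entails that some stirring happened, so 'stirred' holds.

(e)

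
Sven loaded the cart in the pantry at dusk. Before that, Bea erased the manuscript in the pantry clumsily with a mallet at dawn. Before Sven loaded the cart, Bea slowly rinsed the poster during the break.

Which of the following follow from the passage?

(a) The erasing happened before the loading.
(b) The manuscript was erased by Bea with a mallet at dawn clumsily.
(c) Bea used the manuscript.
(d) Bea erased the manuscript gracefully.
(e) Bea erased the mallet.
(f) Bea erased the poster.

(a) Entailed — the narrative places the erasing before the loading.
(b) Entailed — the original entails any weakening of itself; this just drops 'in the pantry'.
(c) Not entailed — the manuscript is the patient, not an instrument — Bea used a mallet.
(d) Not entailed — 'gracefully' adds a manner not in (and inconsistent with) the original.
(e) Not entailed — the mallet is the instrument, not what was erased.
(f) Not entailed — Bea erased the manuscript, not the poster; the poster belongs to the rinsing event.

(a), (b)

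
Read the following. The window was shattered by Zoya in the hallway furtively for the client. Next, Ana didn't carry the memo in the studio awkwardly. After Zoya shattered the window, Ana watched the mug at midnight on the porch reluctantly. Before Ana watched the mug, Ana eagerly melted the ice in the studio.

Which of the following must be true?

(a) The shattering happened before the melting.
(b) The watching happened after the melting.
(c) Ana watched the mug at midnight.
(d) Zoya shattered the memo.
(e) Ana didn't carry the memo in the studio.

(b), (c)

(a) Not entailed — the narrative doesn't order the shattering relative to the melting.
(b) Entailed — the narrative places the melting before the watching.
(c) Entailed — this follows by dropping conjuncts from the watching event's description.
(d) Not entailed — Zoya shattered the window, not the memo; the memo belongs to the carrying event.
(e) Not entailed — dropping 'awkwardly' under negation is not valid — the original leaves open that Ana carried the memo some other way.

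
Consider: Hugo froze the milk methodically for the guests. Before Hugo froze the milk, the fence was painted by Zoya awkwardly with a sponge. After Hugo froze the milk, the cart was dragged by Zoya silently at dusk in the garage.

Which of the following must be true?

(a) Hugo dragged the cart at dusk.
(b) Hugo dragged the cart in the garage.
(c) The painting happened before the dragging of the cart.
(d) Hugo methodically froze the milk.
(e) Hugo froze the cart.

(c), (d)

(a) Not entailed — the passage has Zoya dragging the cart, not Hugo.
(b) Not entailed — the passage has Zoya dragging the cart, not Hugo.
(c) Entailed — the narrative places the painting before the dragging.
(d) Entailed — this follows by dropping conjuncts from the freezing event's description.
(e) Not entailed — Hugo froze the milk, not the cart; the cart belongs to the dragging event.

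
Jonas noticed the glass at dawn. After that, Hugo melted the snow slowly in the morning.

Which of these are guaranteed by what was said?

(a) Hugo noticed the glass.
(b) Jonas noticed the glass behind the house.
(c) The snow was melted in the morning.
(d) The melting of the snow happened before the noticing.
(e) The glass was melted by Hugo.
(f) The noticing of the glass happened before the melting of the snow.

(a) Not entailed — the passage has Jonas noticing the glass, not Hugo.
(b) Not entailed — 'behind the house' adds information not in the original event.
(c) Entailed — the original entails any weakening of itself; this just drops 'slowly' and generalizes the agent.
(d) Not entailed — the narrative places the noticing before the melting, not after.
(e) Not entailed — Hugo melted the snow, not the glass; the glass belongs to the noticing event.
(f) Entailed — the narrative places the noticing before the melting.

(c), (f)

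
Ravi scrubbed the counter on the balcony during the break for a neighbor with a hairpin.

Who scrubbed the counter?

'Ravi' marks the agent of the scrubbing event.

Ravi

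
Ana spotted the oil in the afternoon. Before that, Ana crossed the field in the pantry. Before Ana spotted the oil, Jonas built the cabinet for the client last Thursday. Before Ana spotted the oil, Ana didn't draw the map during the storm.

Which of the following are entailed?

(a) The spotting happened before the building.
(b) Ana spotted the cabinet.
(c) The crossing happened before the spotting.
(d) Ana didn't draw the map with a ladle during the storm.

(c), (d)

(a) Not entailed — the narrative places the building before the spotting, not after.
(b) Not entailed — Ana spotted the oil, not the cabinet; the cabinet belongs to the building event.
(c) Entailed — the narrative places the crossing before the spotting.
(d) Entailed — under negation, adding a further restriction is entailed: if no such drawing event occurred, none occurred with a ladle either.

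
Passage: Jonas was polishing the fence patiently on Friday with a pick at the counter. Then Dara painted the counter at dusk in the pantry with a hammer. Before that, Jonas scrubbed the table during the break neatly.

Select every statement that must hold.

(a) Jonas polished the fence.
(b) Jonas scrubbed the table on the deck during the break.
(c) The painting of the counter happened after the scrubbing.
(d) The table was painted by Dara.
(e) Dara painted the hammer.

(a) Entailed — 'polish' is an activity; 'was polishing' entails that some polishing happened, so 'polished' holds.
(b) Not entailed — 'on the deck' adds information not in the original event.
(c) Entailed — the narrative places the scrubbing before the painting.
(d) Not entailed — Dara painted the counter, not the table; the table belongs to the scrubbing event.
(e) Not entailed — the hammer is the instrument, not what was painted.

(a), (c)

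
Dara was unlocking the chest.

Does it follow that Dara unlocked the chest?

no

'was unlocking' is progressive; for an accomplishment like 'unlock the chest', it doesn't entail completion.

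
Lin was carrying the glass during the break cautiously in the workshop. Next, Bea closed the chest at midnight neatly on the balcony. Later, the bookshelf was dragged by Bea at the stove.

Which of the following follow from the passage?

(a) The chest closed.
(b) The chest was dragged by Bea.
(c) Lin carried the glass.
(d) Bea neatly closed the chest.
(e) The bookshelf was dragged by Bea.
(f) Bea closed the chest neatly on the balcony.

(a), (c), (d), (e), (f)

(a) Entailed — 'Bea closed the chest' is causative; it entails the inchoative 'the chest closed'.
(b) Not entailed — Bea dragged the bookshelf, not the chest; the chest belongs to the closing event.
(c) Entailed — 'carry' is an activity; 'was carrying' entails that some carrying happened, so 'carried' holds.
(d) Entailed — every conjunct here is already in the original closing event.
(e) Entailed — every conjunct here is already in the original dragging event.
(f) Entailed — the original entails any weakening of itself; this just drops 'at midnight'.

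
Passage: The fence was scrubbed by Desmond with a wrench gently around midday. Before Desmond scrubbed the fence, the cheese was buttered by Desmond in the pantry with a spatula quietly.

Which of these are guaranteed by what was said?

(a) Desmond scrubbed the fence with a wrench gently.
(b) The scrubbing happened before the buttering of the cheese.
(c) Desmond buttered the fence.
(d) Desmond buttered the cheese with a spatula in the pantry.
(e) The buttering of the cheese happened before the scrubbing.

(a), (d), (e)

(a) Entailed — every conjunct here is already in the original scrubbing event.
(b) Not entailed — the narrative places the buttering before the scrubbing, not after.
(c) Not entailed — Desmond buttered the cheese, not the fence; the fence belongs to the scrubbing event.
(d) Entailed — the original entails any weakening of itself; this just drops 'quietly'.
(e) Entailed — the narrative places the buttering before the scrubbing.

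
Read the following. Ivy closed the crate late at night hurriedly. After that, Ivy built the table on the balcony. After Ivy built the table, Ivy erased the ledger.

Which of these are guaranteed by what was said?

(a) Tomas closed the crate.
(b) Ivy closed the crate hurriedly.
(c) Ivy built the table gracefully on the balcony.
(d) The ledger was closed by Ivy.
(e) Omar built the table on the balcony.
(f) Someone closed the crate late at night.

(b), (f)

(a) Not entailed — the passage has Ivy closing the crate, not Tomas.
(b) Entailed — dropping 'late at night' leaves a sub-description the original still satisfies.
(c) Not entailed — 'gracefully' adds information not in the original event.
(d) Not entailed — Ivy closed the crate, not the ledger; the ledger belongs to the erasing event.
(e) Not entailed — the passage has Ivy building the table, not Omar.
(f) Entailed — this follows by dropping conjuncts from the closing event's description.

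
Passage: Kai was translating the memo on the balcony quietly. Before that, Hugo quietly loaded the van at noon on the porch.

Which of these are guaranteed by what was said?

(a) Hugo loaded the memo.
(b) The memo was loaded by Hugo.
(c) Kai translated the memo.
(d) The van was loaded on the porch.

(d)

(a) Not entailed — Hugo loaded the van, not the memo; the memo belongs to the translating event.
(b) Not entailed — Hugo loaded the van, not the memo; the memo belongs to the translating event.
(c) Not entailed — 'was translating' is progressive on an accomplishment; it does not entail the completed 'translated'.
(d) Entailed — dropping 'quietly', 'at noon' and generalizing the agent leaves a sub-description the original still satisfies.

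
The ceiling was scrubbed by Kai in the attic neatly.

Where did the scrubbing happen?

in the attic

'in the attic' marks the location of the scrubbing event.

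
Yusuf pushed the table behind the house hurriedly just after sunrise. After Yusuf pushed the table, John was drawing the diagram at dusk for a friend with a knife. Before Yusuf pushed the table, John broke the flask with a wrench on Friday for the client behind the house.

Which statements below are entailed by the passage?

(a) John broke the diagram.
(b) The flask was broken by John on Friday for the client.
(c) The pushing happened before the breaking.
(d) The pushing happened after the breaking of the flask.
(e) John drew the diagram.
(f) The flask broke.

(b), (d), (f)

(a) Not entailed — John broke the flask, not the diagram; the diagram belongs to the drawing event.
(b) Entailed — every conjunct here is already in the original breaking event.
(c) Not entailed — the narrative places the breaking before the pushing, not after.
(d) Entailed — the narrative places the breaking before the pushing.
(e) Not entailed — 'was drawing' is progressive on an accomplishment; it does not entail the completed 'drew'.
(f) Entailed — 'John broke the flask' is causative; it entails the inchoative 'the flask broke'.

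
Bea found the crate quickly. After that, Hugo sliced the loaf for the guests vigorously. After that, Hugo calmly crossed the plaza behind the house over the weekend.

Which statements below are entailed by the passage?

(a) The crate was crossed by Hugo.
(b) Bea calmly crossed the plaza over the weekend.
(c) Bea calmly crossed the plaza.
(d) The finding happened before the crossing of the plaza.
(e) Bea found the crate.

(d), (e)

(a) Not entailed — Hugo crossed the plaza, not the crate; the crate belongs to the finding event.
(b) Not entailed — the passage has Hugo crossing the plaza, not Bea.
(c) Not entailed — the passage has Hugo crossing the plaza, not Bea.
(d) Entailed — the narrative places the finding before the crossing.
(e) Entailed — this follows by dropping conjuncts from the finding event's description.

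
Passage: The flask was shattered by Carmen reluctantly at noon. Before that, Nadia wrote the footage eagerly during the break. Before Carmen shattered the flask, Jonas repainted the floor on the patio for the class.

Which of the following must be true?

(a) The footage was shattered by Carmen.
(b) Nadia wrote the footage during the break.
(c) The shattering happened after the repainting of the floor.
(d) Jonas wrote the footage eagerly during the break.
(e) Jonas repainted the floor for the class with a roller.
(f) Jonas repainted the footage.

(b), (c)

(a) Not entailed — Carmen shattered the flask, not the footage; the footage belongs to the writing event.
(b) Entailed — dropping 'eagerly' leaves a sub-description the original still satisfies.
(c) Entailed — the narrative places the repainting before the shattering.
(d) Not entailed — the passage has Nadia writing the footage, not Jonas.
(e) Not entailed — 'with a roller' adds information not in the original event.
(f) Not entailed — Jonas repainted the floor, not the footage; the footage belongs to the writing event.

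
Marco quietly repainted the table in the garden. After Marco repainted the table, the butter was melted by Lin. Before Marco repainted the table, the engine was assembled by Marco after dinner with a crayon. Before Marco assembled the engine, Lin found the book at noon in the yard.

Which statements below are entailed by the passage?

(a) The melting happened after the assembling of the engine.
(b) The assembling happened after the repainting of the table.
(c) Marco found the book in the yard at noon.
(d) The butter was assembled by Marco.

(a)

(a) Entailed — the narrative places the assembling before the melting.
(b) Not entailed — the narrative places the assembling before the repainting, not after.
(c) Not entailed — the passage has Lin finding the book, not Marco.
(d) Not entailed — Marco assembled the engine, not the butter; the butter belongs to the melting event.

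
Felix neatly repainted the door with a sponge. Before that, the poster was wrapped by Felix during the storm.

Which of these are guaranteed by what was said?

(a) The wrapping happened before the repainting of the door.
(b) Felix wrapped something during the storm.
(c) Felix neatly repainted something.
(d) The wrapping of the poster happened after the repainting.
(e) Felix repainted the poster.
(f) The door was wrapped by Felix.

(a), (b), (c)

(a) Entailed — the narrative places the wrapping before the repainting.
(b) Entailed — every conjunct here is already in the original wrapping event.
(c) Entailed — every conjunct here is already in the original repainting event.
(d) Not entailed — the narrative places the wrapping before the repainting, not after.
(e) Not entailed — Felix repainted the door, not the poster; the poster belongs to the wrapping event.
(f) Not entailed — Felix wrapped the poster, not the door; the door belongs to the repainting event.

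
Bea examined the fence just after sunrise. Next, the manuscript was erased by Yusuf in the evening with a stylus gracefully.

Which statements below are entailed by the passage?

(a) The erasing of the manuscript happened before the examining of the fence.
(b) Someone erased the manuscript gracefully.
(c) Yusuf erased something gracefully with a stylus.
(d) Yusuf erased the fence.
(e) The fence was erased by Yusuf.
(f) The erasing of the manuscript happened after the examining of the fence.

(b), (c), (f)

(a) Not entailed — the narrative places the examining before the erasing, not after.
(b) Entailed — the original entails any weakening of itself; this just drops 'with a stylus', 'in the evening' and generalizes the agent.
(c) Entailed — dropping 'in the evening' and generalizing the patient leaves a sub-description the original still satisfies.
(d) Not entailed — Yusuf erased the manuscript, not the fence; the fence belongs to the examining event.
(e) Not entailed — Yusuf erased the manuscript, not the fence; the fence belongs to the examining event.
(f) Entailed — the narrative places the examining before the erasing.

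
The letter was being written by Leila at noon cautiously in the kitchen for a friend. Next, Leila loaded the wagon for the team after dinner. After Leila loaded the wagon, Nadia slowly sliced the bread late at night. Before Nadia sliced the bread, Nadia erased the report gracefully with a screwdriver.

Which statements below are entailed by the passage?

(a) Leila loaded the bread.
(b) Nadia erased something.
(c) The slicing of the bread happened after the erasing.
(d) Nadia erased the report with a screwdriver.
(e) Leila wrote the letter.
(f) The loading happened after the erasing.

(b), (c), (d)

(a) Not entailed — Leila loaded the wagon, not the bread; the bread belongs to the slicing event.
(b) Entailed — dropping 'with a screwdriver', 'gracefully' and generalizing the patient leaves a sub-description the original still satisfies.
(c) Entailed — the narrative places the erasing before the slicing.
(d) Entailed — the original entails any weakening of itself; this just drops 'gracefully'.
(e) Not entailed — 'was writing' is progressive on an accomplishment; it does not entail the completed 'wrote'.
(f) Not entailed — the narrative doesn't order the erasing relative to the loading.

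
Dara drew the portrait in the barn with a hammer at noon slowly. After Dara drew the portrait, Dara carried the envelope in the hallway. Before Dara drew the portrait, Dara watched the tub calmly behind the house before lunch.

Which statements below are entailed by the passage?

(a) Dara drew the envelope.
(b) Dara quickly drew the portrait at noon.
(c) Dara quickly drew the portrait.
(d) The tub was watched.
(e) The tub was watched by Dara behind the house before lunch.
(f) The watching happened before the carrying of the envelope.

(d), (e), (f)

(a) Not entailed — Dara drew the portrait, not the envelope; the envelope belongs to the carrying event.
(b) Not entailed — 'quickly' adds a manner not in (and inconsistent with) the original.
(c) Not entailed — 'quickly' adds a manner not in (and inconsistent with) the original.
(d) Entailed — this follows by dropping conjuncts from the watching event's description.
(e) Entailed — this follows by dropping conjuncts from the watching event's description.
(f) Entailed — the narrative places the watching before the carrying.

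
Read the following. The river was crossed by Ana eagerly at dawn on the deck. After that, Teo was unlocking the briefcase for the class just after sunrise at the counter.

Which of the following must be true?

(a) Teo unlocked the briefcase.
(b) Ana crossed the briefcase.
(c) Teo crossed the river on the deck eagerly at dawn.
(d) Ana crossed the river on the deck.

(d)

(a) Not entailed — 'was unlocking' is progressive on an accomplishment; it does not entail the completed 'unlocked'.
(b) Not entailed — Ana crossed the river, not the briefcase; the briefcase belongs to the unlocking event.
(c) Not entailed — the passage has Ana crossing the river, not Teo.
(d) Entailed — dropping 'at dawn', 'eagerly' leaves a sub-description the original still satisfies.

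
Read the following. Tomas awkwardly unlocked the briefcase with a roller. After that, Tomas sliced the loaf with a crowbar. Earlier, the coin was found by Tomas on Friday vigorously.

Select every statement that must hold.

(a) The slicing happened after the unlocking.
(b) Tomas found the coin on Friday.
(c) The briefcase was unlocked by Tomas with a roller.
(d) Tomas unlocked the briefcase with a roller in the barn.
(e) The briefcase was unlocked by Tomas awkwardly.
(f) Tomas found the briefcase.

(a), (b), (c), (e)

(a) Entailed — the narrative places the unlocking before the slicing.
(b) Entailed — every conjunct here is already in the original finding event.
(c) Entailed — this follows by dropping conjuncts from the unlocking event's description.
(d) Not entailed — 'in the barn' adds information not in the original event.
(e) Entailed — dropping 'with a roller' leaves a sub-description the original still satisfies.
(f) Not entailed — Tomas found the coin, not the briefcase; the briefcase belongs to the unlocking event.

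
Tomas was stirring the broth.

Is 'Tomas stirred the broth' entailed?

'stir' is atelic; if Tomas was stirring the broth, then Tomas stirred the broth (for some time).

yes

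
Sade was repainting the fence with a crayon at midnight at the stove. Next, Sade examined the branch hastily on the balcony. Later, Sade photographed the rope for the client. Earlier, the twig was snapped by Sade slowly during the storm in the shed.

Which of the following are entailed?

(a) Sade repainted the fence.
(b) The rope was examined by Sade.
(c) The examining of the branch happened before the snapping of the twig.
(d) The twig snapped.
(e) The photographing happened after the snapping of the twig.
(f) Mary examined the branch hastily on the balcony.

(a) Not entailed — 'was repainting' is progressive on an accomplishment; it does not entail the completed 'repainted'.
(b) Not entailed — Sade examined the branch, not the rope; the rope belongs to the photographing event.
(c) Not entailed — the narrative doesn't order the examining relative to the snapping.
(d) Entailed — 'Sade snapped the twig' is causative; it entails the inchoative 'the twig snapped'.
(e) Entailed — the narrative places the snapping before the photographing.
(f) Not entailed — the passage has Sade examining the branch, not Mary.

(d), (e)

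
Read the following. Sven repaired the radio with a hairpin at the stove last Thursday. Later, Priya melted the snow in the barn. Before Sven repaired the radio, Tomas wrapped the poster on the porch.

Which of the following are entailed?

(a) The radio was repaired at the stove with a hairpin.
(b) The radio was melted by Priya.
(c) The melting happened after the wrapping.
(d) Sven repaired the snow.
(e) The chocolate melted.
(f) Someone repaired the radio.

(a), (c), (f)

(a) Entailed — the original entails any weakening of itself; this just drops 'last Thursday' and generalizes the agent.
(b) Not entailed — Priya melted the snow, not the radio; the radio belongs to the repairing event.
(c) Entailed — the narrative places the wrapping before the melting.
(d) Not entailed — Sven repaired the radio, not the snow; the snow belongs to the melting event.
(e) Not entailed — the snow is what melted, not the chocolate.
(f) Entailed — this follows by dropping conjuncts from the repairing event's description.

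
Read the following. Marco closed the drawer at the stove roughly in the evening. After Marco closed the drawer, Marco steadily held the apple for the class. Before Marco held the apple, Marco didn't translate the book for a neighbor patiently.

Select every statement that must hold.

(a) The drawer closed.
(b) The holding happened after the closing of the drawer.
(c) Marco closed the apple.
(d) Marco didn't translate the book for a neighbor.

(a) Entailed — 'Marco closed the drawer' is causative; it entails the inchoative 'the drawer closed'.
(b) Entailed — the narrative places the closing before the holding.
(c) Not entailed — Marco closed the drawer, not the apple; the apple belongs to the holding event.
(d) Not entailed — dropping 'patiently' under negation is not valid — the original leaves open that Marco translated the book some other way.

(a), (b)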